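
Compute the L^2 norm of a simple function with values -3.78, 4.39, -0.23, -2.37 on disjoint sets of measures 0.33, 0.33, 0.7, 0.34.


Step 1: Compute |f_i|^2 for each value:
  |-3.78|^2 = 14.2884
  |4.39|^2 = 19.2721
  |-0.23|^2 = 0.0529
  |-2.37|^2 = 5.6169
Step 2: Multiply by measures and sum:
  14.2884 * 0.33 = 4.715172
  19.2721 * 0.33 = 6.359793
  0.0529 * 0.7 = 0.03703
  5.6169 * 0.34 = 1.909746
Sum = 4.715172 + 6.359793 + 0.03703 + 1.909746 = 13.021741
Step 3: Take the p-th root:
||f||_2 = (13.021741)^(1/2) = 3.608565


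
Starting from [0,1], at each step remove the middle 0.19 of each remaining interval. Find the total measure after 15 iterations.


Step 1: At each step, fraction remaining = 1 - 0.19 = 0.81
Step 2: After 15 steps, measure = (0.81)^15
Result = 0.042391


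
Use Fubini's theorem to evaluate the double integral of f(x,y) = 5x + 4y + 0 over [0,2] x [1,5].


By Fubini, integrate in x first, then y.
Step 1: Fix y, integrate over x in [0,2]:
  integral(5x + 4y + 0, x=0..2)
  = 5*(2^2 - 0^2)/2 + (4y + 0)*(2 - 0)
  = 10 + (4y + 0)*2
  = 10 + 8y + 0
  = 10 + 8y
Step 2: Integrate over y in [1,5]:
  integral(10 + 8y, y=1..5)
  = 10*4 + 8*(5^2 - 1^2)/2
  = 40 + 96
  = 136


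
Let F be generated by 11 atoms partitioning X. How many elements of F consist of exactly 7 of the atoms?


Each element of F is a union of some subset of the 11 atoms.
Elements that are unions of exactly 7 atoms correspond to 7-element subsets of the 11 atoms.
Count = C(11, 7) = 11! / (7! * 4!) = 330.


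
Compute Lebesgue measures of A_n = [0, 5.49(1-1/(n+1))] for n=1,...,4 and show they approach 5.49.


By continuity of measure from below: if A_n increases to A, then m(A_n) -> m(A).
Here A = [0, 5.49], so m(A) = 5.49
Step 1: a_1 = 5.49*(1 - 1/2) = 2.745, m(A_1) = 2.745
Step 2: a_2 = 5.49*(1 - 1/3) = 3.66, m(A_2) = 3.66
Step 3: a_3 = 5.49*(1 - 1/4) = 4.1175, m(A_3) = 4.1175
Step 4: a_4 = 5.49*(1 - 1/5) = 4.392, m(A_4) = 4.392
Limit: m(A_n) -> m([0,5.49]) = 5.49


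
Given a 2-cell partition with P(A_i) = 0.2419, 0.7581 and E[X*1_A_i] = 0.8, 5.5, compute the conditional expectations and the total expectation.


For each cell A_i: E[X|A_i] = E[X*1_A_i] / P(A_i)
Step 1: E[X|A_1] = 0.8 / 0.2419 = 3.307152
Step 2: E[X|A_2] = 5.5 / 0.7581 = 7.25498
Verification: E[X] = sum E[X*1_A_i] = 0.8 + 5.5 = 6.3


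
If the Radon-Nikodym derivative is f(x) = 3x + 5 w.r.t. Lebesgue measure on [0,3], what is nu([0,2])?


nu(A) = integral_A (dnu/dmu) dmu = integral_0^2 (3x + 5) dx
Step 1: Antiderivative F(x) = (3/2)x^2 + 5x
Step 2: F(2) = (3/2)*2^2 + 5*2 = 6 + 10 = 16
Step 3: F(0) = (3/2)*0^2 + 5*0 = 0.0 + 0 = 0.0
Step 4: nu([0,2]) = F(2) - F(0) = 16 - 0.0 = 16


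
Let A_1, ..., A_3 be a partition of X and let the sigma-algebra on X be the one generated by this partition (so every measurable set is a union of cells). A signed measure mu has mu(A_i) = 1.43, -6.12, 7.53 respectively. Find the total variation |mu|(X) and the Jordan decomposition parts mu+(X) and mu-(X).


Step 1: Every measurable set is a union of atoms (the cells / points), so a Hahn decomposition is
  obtained by grouping atoms by sign: P = union of atoms with mu > 0, N = union of the remaining atoms.
  Atoms in P (indices): 1, 3;  atoms in N (indices): 2
  Positive values: 1.43, 7.53
  Negative values: -6.12
Step 2: mu+(X) = mu(P) = sum of positive atom values = 8.96
Step 3: mu-(X) = -mu(N) = sum of |negative atom values| = 6.12
Step 4: |mu|(X) = mu+(X) + mu-(X) = 8.96 + 6.12 = 15.08


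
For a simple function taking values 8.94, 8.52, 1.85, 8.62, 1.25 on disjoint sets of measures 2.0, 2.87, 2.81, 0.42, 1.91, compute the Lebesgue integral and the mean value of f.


Step 1: Integral = sum(value_i * measure_i)
= 8.94*2.0 + 8.52*2.87 + 1.85*2.81 + 8.62*0.42 + 1.25*1.91
= 17.88 + 24.4524 + 5.1985 + 3.6204 + 2.3875
= 53.5388
Step 2: Total measure of domain = 2.0 + 2.87 + 2.81 + 0.42 + 1.91 = 10.01
Step 3: Average value = 53.5388 / 10.01 = 5.348531


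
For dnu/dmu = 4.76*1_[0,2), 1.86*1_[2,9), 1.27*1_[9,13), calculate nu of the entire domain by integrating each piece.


Integrate each piece of the Radon-Nikodym derivative:
Step 1: integral_0^2 4.76 dx = 4.76*(2-0) = 4.76*2 = 9.52
Step 2: integral_2^9 1.86 dx = 1.86*(9-2) = 1.86*7 = 13.02
Step 3: integral_9^13 1.27 dx = 1.27*(13-9) = 1.27*4 = 5.08
Total: 9.52 + 13.02 + 5.08 = 27.62


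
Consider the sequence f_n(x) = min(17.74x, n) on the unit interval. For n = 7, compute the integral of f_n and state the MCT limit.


f(x) = 17.74x on [0,1]; f_n(x) = min(17.74x, n). At n = 7:
Step 1: f(x) reaches 7 at x = 7/17.74 = 0.394589
Step 2: integral(f_7) = integral(17.74x, 0, 0.394589) + integral(7, 0.394589, 1)
       = 17.74*0.394589^2/2 + 7*(1 - 0.394589)
       = 1.38106 + 4.23788
       = 5.61894
Step 3: As n -> infinity, f_n increases to f, so by MCT integral(f_n) -> integral(f) = 17.74/2 = 8.87.
Convergence: integral(f_7) = 5.61894 -> 8.87 as n -> infinity


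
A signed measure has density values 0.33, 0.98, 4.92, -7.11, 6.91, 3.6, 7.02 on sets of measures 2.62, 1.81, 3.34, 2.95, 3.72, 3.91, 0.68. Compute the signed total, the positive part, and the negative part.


Step 1: Compute signed measure on each set:
  Set 1: 0.33 * 2.62 = 0.8646
  Set 2: 0.98 * 1.81 = 1.7738
  Set 3: 4.92 * 3.34 = 16.4328
  Set 4: -7.11 * 2.95 = -20.9745
  Set 5: 6.91 * 3.72 = 25.7052
  Set 6: 3.6 * 3.91 = 14.076
  Set 7: 7.02 * 0.68 = 4.7736
Step 2: Total signed measure = (0.8646) + (1.7738) + (16.4328) + (-20.9745) + (25.7052) + (14.076) + (4.7736)
     = 42.6515
Step 3: Positive part mu+(X) = sum of positive contributions = 63.626
Step 4: Negative part mu-(X) = |sum of negative contributions| = 20.9745


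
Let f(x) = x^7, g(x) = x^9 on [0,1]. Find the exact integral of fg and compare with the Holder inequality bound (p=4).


Step 1: Exact integral of f*g = integral(x^16, 0, 1) = 1/17
     = 0.058824
Step 2: Holder bound with p=4, q=1.333333:
  ||f||_p = (integral x^28 dx)^(1/4) = (1/29)^(1/4) = 0.430924
  ||g||_q = (integral x^12 dx)^(1/1.333333) = (1/13)^(1/1.333333) = 0.146064
Step 3: Holder bound = ||f||_p * ||g||_q = 0.430924 * 0.146064 = 0.062942
Verification: 0.058824 <= 0.062942 (Holder holds)


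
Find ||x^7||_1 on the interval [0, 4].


Step 1: ||f||_1 = (integral_0^4 |x^7|^1 dx)^(1/1)
     = (integral_0^4 x^7 dx)^(1/1)
Step 2: integral_0^4 x^7 dx = [x^8/(8)] from 0 to 4 = 4^8/8
     = 65536/8 = 8192
Step 3: ||f||_1 = (8192)^(1/1) = 8192


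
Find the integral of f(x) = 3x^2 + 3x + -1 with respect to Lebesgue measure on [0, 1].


The Lebesgue integral of a Riemann-integrable function agrees with the Riemann integral.
Antiderivative F(x) = (3/3)x^3 + (3/2)x^2 + -1x
F(1) = (3/3)*1^3 + (3/2)*1^2 + -1*1
     = (3/3)*1 + (3/2)*1 + -1*1
     = 1 + 1.5 + -1
     = 1.5
F(0) = 0.0
Integral = F(1) - F(0) = 1.5 - 0.0 = 1.5


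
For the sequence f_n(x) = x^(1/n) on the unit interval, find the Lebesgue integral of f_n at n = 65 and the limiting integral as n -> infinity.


At n = 65: f_65(x) = x^(1/65).
Step 1: integral(x^(1/65), 0, 1) = [x^(1/65+1) / (1/65+1)] from 0 to 1
     = 1 / (1/65 + 1) = 1 / ((65+1)/65) = 65/(65+1)
     = 65/66 = 0.984848
Step 2: As n -> infinity, f_n(x) = x^(1/n) -> 1 for x in (0,1], and f_n is increasing in n.
By MCT, lim_n integral(f_n) = integral(lim_n f_n) = integral(1, 0, 1) = 1.
Step 3: Verify convergence: 65/66 = 0.984848 -> 1


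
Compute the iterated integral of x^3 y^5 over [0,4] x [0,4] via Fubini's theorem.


By Fubini's theorem, the double integral factors as a product of single integrals:
Step 1: integral_0^4 x^3 dx = [x^4/4] from 0 to 4
     = 4^4/4 = 64
Step 2: integral_0^4 y^5 dy = [y^6/6] from 0 to 4
     = 4^6/6 = 682.666667
Step 3: Double integral = 64 * 682.666667 = 43690.666667


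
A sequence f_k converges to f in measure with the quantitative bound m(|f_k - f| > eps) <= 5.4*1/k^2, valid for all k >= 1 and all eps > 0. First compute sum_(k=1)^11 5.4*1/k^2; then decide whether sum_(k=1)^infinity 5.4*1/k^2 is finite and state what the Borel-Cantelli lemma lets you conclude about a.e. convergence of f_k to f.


Step 1: List the terms 5.4*1/k^2 for k = 1 to 11:
  k=1: 5.4
  k=2: 1.35
  k=3: 0.6
  k=4: 0.3375
  k=5: 0.216
  k=6: 0.15
  k=7: 0.110204
  k=8: 0.084375
  k=9: 0.066667
  k=10: 0.054
  k=11: 0.044628
Step 2: Partial sum = 5.4 + 1.35 + 0.6 + 0.3375 + 0.216 + 0.15 + 0.110204 + 0.084375 + 0.066667 + 0.054 + 0.044628
     = 8.413374
Step 3: The full series sum_(k>=1) 5.4*1/k^2 converges (p-series with p = 2 > 1; a constant multiple of a convergent series converges).
Step 4: Fix eps > 0. Since sum_k m(|f_k - f| > eps) < infinity, the Borel-Cantelli lemma gives
        m(limsup_k {|f_k - f| > eps}) = 0, i.e. for a.e. x, |f_k(x) - f(x)| <= eps for all large k.
        Applying this with eps = 1/j for j = 1, 2, ... and intersecting the countably many full-measure sets,
        for a.e. x we get limsup_k |f_k(x) - f(x)| <= 1/j for every j, hence f_k -> f almost everywhere.
Conclusion: series converges; Borel-Cantelli yields f_k -> f a.e.


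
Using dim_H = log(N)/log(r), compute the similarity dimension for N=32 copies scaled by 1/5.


For a self-similar set with N copies scaled by 1/r:
dim_H = log(N)/log(r) = log(32)/log(5)
= 3.465736/1.609438
= 2.153383


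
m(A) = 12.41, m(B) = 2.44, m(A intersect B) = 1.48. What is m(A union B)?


By inclusion-exclusion: m(A u B) = m(A) + m(B) - m(A n B)
= 12.41 + 2.44 - 1.48
= 13.37


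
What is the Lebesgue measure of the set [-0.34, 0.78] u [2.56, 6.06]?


For pairwise disjoint intervals, m(union) = sum of lengths.
= (0.78 - -0.34) + (6.06 - 2.56)
= 1.12 + 3.5
= 4.62


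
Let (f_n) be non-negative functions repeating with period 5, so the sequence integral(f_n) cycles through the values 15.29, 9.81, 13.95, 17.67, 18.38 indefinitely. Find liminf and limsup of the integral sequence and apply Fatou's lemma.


The sequence (integral(f_n)) is periodic with period 5, repeating the values 15.29, 9.81, 13.95, 17.67, 18.38 indefinitely.
Step 1: For a periodic sequence, every tail (a_m, a_(m+1), ...) contains all 5 period values infinitely often.
Step 2: Hence inf of every tail = min of the period values = min(15.29, 9.81, 13.95, 17.67, 18.38) = 9.81.
        liminf_n integral(f_n) = sup over m of (inf of tail from m) = 9.81.
Step 3: Similarly sup of every tail = max of the period values = 18.38.
        limsup_n integral(f_n) = 18.38.
Step 4: Fatou's lemma: integral(liminf_n f_n) <= liminf_n integral(f_n) = 9.81.
        So the integral of the pointwise liminf is at most 9.81.


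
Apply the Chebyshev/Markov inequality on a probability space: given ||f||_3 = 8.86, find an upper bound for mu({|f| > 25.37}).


Chebyshev/Markov inequality: mu(|f| > eps) <= (||f||_p / eps)^p
Step 1: ||f||_3 / eps = 8.86 / 25.37 = 0.349231
Step 2: Raise to power p = 3:
  (0.349231)^3 = 0.042593
Step 3: Therefore mu(|f| > 25.37) <= 0.042593


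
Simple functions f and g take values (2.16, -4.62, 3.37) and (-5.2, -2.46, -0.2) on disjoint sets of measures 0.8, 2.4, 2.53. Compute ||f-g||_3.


Step 1: Compute differences f_i - g_i:
  2.16 - -5.2 = 7.36
  -4.62 - -2.46 = -2.16
  3.37 - -0.2 = 3.57
Step 2: Compute |diff|^3 * measure for each set:
  |7.36|^3 * 0.8 = 398.688256 * 0.8 = 318.950605
  |-2.16|^3 * 2.4 = 10.077696 * 2.4 = 24.18647
  |3.57|^3 * 2.53 = 45.499293 * 2.53 = 115.113211
Step 3: Sum = 458.250286
Step 4: ||f-g||_3 = (458.250286)^(1/3) = 7.709643


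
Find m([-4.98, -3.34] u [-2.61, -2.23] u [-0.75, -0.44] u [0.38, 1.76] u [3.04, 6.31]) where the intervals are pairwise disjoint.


For pairwise disjoint intervals, m(union) = sum of lengths.
= (-3.34 - -4.98) + (-2.23 - -2.61) + (-0.44 - -0.75) + (1.76 - 0.38) + (6.31 - 3.04)
= 1.64 + 0.38 + 0.31 + 1.38 + 3.27
= 6.98


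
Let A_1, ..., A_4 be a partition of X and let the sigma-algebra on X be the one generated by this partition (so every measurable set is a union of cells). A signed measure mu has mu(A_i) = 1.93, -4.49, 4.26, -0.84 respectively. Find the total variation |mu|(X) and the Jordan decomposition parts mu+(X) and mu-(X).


Step 1: Every measurable set is a union of atoms (the cells / points), so a Hahn decomposition is
  obtained by grouping atoms by sign: P = union of atoms with mu > 0, N = union of the remaining atoms.
  Atoms in P (indices): 1, 3;  atoms in N (indices): 2, 4
  Positive values: 1.93, 4.26
  Negative values: -4.49, -0.84
Step 2: mu+(X) = mu(P) = sum of positive atom values = 6.19
Step 3: mu-(X) = -mu(N) = sum of |negative atom values| = 5.33
Step 4: |mu|(X) = mu+(X) + mu-(X) = 6.19 + 5.33 = 11.52


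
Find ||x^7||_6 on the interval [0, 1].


Step 1: ||f||_6 = (integral_0^1 |x^7|^6 dx)^(1/6)
     = (integral_0^1 x^42 dx)^(1/6)
Step 2: integral_0^1 x^42 dx = [x^43/(43)] from 0 to 1 = 1^43/43
     = 1/43 = 0.023256
Step 3: ||f||_6 = (0.023256)^(1/6) = 0.534263


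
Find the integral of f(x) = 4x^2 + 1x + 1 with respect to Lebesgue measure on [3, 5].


The Lebesgue integral of a Riemann-integrable function agrees with the Riemann integral.
Antiderivative F(x) = (4/3)x^3 + (1/2)x^2 + 1x
F(5) = (4/3)*5^3 + (1/2)*5^2 + 1*5
     = (4/3)*125 + (1/2)*25 + 1*5
     = 166.666667 + 12.5 + 5
     = 184.166667
F(3) = 43.5
Integral = F(5) - F(3) = 184.166667 - 43.5 = 140.666667


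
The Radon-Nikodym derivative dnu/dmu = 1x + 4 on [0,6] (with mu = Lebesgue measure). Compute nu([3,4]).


nu(A) = integral_A (dnu/dmu) dmu = integral_3^4 (1x + 4) dx
Step 1: Antiderivative F(x) = (1/2)x^2 + 4x
Step 2: F(4) = (1/2)*4^2 + 4*4 = 8 + 16 = 24
Step 3: F(3) = (1/2)*3^2 + 4*3 = 4.5 + 12 = 16.5
Step 4: nu([3,4]) = F(4) - F(3) = 24 - 16.5 = 7.5


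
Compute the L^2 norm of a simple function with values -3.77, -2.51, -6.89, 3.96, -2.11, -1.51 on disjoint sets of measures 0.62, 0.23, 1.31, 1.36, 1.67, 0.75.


Step 1: Compute |f_i|^2 for each value:
  |-3.77|^2 = 14.2129
  |-2.51|^2 = 6.3001
  |-6.89|^2 = 47.4721
  |3.96|^2 = 15.6816
  |-2.11|^2 = 4.4521
  |-1.51|^2 = 2.2801
Step 2: Multiply by measures and sum:
  14.2129 * 0.62 = 8.811998
  6.3001 * 0.23 = 1.449023
  47.4721 * 1.31 = 62.188451
  15.6816 * 1.36 = 21.326976
  4.4521 * 1.67 = 7.435007
  2.2801 * 0.75 = 1.710075
Sum = 8.811998 + 1.449023 + 62.188451 + 21.326976 + 7.435007 + 1.710075 = 102.92153
Step 3: Take the p-th root:
||f||_2 = (102.92153)^(1/2) = 10.145025


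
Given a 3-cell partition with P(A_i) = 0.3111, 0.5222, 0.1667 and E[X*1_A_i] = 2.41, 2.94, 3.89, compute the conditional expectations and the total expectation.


For each cell A_i: E[X|A_i] = E[X*1_A_i] / P(A_i)
Step 1: E[X|A_1] = 2.41 / 0.3111 = 7.746705
Step 2: E[X|A_2] = 2.94 / 0.5222 = 5.630027
Step 3: E[X|A_3] = 3.89 / 0.1667 = 23.335333
Verification: E[X] = sum E[X*1_A_i] = 2.41 + 2.94 + 3.89 = 9.24


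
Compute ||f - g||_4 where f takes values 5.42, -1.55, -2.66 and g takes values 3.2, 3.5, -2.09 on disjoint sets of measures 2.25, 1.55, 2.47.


Step 1: Compute differences f_i - g_i:
  5.42 - 3.2 = 2.22
  -1.55 - 3.5 = -5.05
  -2.66 - -2.09 = -0.57
Step 2: Compute |diff|^4 * measure for each set:
  |2.22|^4 * 2.25 = 24.289127 * 2.25 = 54.650535
  |-5.05|^4 * 1.55 = 650.377506 * 1.55 = 1008.085135
  |-0.57|^4 * 2.47 = 0.10556 * 2.47 = 0.260733
Step 3: Sum = 1062.996403
Step 4: ||f-g||_4 = (1062.996403)^(1/4) = 5.709958


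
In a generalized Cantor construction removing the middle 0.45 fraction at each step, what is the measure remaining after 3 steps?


Step 1: At each step, fraction remaining = 1 - 0.45 = 0.55
Step 2: After 3 steps, measure = (0.55)^3
Step 3: Computing the power step by step:
  After step 1: 0.55
  After step 2: 0.3025
  After step 3: 0.166375
Result = 0.166375


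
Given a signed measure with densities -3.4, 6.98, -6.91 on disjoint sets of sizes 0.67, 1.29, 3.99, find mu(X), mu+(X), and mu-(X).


Step 1: Compute signed measure on each set:
  Set 1: -3.4 * 0.67 = -2.278
  Set 2: 6.98 * 1.29 = 9.0042
  Set 3: -6.91 * 3.99 = -27.5709
Step 2: Total signed measure = (-2.278) + (9.0042) + (-27.5709)
     = -20.8447
Step 3: Positive part mu+(X) = sum of positive contributions = 9.0042
Step 4: Negative part mu-(X) = |sum of negative contributions| = 29.8489


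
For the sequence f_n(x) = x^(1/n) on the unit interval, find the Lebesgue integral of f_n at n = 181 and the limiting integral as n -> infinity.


At n = 181: f_181(x) = x^(1/181).
Step 1: integral(x^(1/181), 0, 1) = [x^(1/181+1) / (1/181+1)] from 0 to 1
     = 1 / (1/181 + 1) = 1 / ((181+1)/181) = 181/(181+1)
     = 181/182 = 0.994505
Step 2: As n -> infinity, f_n(x) = x^(1/n) -> 1 for x in (0,1], and f_n is increasing in n.
By MCT, lim_n integral(f_n) = integral(lim_n f_n) = integral(1, 0, 1) = 1.
Step 3: Verify convergence: 181/182 = 0.994505 -> 1


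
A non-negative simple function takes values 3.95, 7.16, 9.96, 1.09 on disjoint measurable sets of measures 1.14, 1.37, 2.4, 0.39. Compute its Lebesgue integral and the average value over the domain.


Step 1: Integral = sum(value_i * measure_i)
= 3.95*1.14 + 7.16*1.37 + 9.96*2.4 + 1.09*0.39
= 4.503 + 9.8092 + 23.904 + 0.4251
= 38.6413
Step 2: Total measure of domain = 1.14 + 1.37 + 2.4 + 0.39 = 5.3
Step 3: Average value = 38.6413 / 5.3 = 7.290811


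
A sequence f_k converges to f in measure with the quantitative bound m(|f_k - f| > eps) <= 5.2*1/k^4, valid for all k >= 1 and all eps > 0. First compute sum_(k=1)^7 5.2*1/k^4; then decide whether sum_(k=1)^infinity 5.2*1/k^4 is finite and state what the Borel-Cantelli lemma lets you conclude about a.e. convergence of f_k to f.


Step 1: List the terms 5.2*1/k^4 for k = 1 to 7:
  k=1: 5.2
  k=2: 0.325
  k=3: 0.064198
  k=4: 0.020313
  k=5: 0.00832
  k=6: 0.004012
  k=7: 0.002166
Step 2: Partial sum = 5.2 + 0.325 + 0.064198 + 0.020313 + 0.00832 + 0.004012 + 0.002166
     = 5.624008
Step 3: The full series sum_(k>=1) 5.2*1/k^4 converges (p-series with p = 4 > 1; a constant multiple of a convergent series converges).
Step 4: Fix eps > 0. Since sum_k m(|f_k - f| > eps) < infinity, the Borel-Cantelli lemma gives
        m(limsup_k {|f_k - f| > eps}) = 0, i.e. for a.e. x, |f_k(x) - f(x)| <= eps for all large k.
        Applying this with eps = 1/j for j = 1, 2, ... and intersecting the countably many full-measure sets,
        for a.e. x we get limsup_k |f_k(x) - f(x)| <= 1/j for every j, hence f_k -> f almost everywhere.
Conclusion: series converges; Borel-Cantelli yields f_k -> f a.e.


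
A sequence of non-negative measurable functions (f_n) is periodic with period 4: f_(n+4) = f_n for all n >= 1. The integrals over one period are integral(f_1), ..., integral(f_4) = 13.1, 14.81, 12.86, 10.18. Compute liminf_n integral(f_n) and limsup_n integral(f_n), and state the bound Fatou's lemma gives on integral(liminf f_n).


The sequence (integral(f_n)) is periodic with period 4, repeating the values 13.1, 14.81, 12.86, 10.18 indefinitely.
Step 1: For a periodic sequence, every tail (a_m, a_(m+1), ...) contains all 4 period values infinitely often.
Step 2: Hence inf of every tail = min of the period values = min(13.1, 14.81, 12.86, 10.18) = 10.18.
        liminf_n integral(f_n) = sup over m of (inf of tail from m) = 10.18.
Step 3: Similarly sup of every tail = max of the period values = 14.81.
        limsup_n integral(f_n) = 14.81.
Step 4: Fatou's lemma: integral(liminf_n f_n) <= liminf_n integral(f_n) = 10.18.
        So the integral of the pointwise liminf is at most 10.18.


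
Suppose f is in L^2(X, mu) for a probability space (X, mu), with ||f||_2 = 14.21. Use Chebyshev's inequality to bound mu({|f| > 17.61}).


Chebyshev/Markov inequality: mu(|f| > eps) <= (||f||_p / eps)^p
Step 1: ||f||_2 / eps = 14.21 / 17.61 = 0.806928
Step 2: Raise to power p = 2:
  (0.806928)^2 = 0.651133
Step 3: Therefore mu(|f| > 17.61) <= 0.651133


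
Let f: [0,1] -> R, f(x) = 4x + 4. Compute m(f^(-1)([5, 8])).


f^(-1)([5, 8]) = {x : 5 <= 4x + 4 <= 8}
Solving: (5 - 4)/4 <= x <= (8 - 4)/4
= [0.25, 1]
Intersecting with [0,1]: [0.25, 1]
Measure = 1 - 0.25 = 0.75


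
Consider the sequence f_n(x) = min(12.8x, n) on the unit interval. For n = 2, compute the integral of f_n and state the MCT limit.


f(x) = 12.8x on [0,1]; f_n(x) = min(12.8x, n). At n = 2:
Step 1: f(x) reaches 2 at x = 2/12.8 = 0.15625
Step 2: integral(f_2) = integral(12.8x, 0, 0.15625) + integral(2, 0.15625, 1)
       = 12.8*0.15625^2/2 + 2*(1 - 0.15625)
       = 0.15625 + 1.6875
       = 1.84375
Step 3: As n -> infinity, f_n increases to f, so by MCT integral(f_n) -> integral(f) = 12.8/2 = 6.4.
Convergence: integral(f_2) = 1.84375 -> 6.4 as n -> infinity


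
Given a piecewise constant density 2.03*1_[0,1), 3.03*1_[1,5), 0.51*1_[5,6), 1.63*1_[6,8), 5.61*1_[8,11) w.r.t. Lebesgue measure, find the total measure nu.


Integrate each piece of the Radon-Nikodym derivative:
Step 1: integral_0^1 2.03 dx = 2.03*(1-0) = 2.03*1 = 2.03
Step 2: integral_1^5 3.03 dx = 3.03*(5-1) = 3.03*4 = 12.12
Step 3: integral_5^6 0.51 dx = 0.51*(6-5) = 0.51*1 = 0.51
Step 4: integral_6^8 1.63 dx = 1.63*(8-6) = 1.63*2 = 3.26
Step 5: integral_8^11 5.61 dx = 5.61*(11-8) = 5.61*3 = 16.83
Total: 2.03 + 12.12 + 0.51 + 3.26 + 16.83 = 34.75


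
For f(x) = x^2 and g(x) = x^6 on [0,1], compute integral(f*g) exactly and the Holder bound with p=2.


Step 1: Exact integral of f*g = integral(x^8, 0, 1) = 1/9
     = 0.111111
Step 2: Holder bound with p=2, q=2:
  ||f||_p = (integral x^4 dx)^(1/2) = (1/5)^(1/2) = 0.447214
  ||g||_q = (integral x^12 dx)^(1/2) = (1/13)^(1/2) = 0.27735
Step 3: Holder bound = ||f||_p * ||g||_q = 0.447214 * 0.27735 = 0.124035
Verification: 0.111111 <= 0.124035 (Holder holds)


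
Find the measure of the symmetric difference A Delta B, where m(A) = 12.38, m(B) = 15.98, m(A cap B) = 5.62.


m(A Delta B) = m(A) + m(B) - 2*m(A n B)
= 12.38 + 15.98 - 2*5.62
= 12.38 + 15.98 - 11.24
= 17.12


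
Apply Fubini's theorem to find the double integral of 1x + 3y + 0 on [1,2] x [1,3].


By Fubini, integrate in x first, then y.
Step 1: Fix y, integrate over x in [1,2]:
  integral(1x + 3y + 0, x=1..2)
  = 1*(2^2 - 1^2)/2 + (3y + 0)*(2 - 1)
  = 1.5 + (3y + 0)*1
  = 1.5 + 3y + 0
  = 1.5 + 3y
Step 2: Integrate over y in [1,3]:
  integral(1.5 + 3y, y=1..3)
  = 1.5*2 + 3*(3^2 - 1^2)/2
  = 3 + 12
  = 15


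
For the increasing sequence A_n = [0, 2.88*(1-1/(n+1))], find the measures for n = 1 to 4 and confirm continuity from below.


By continuity of measure from below: if A_n increases to A, then m(A_n) -> m(A).
Here A = [0, 2.88], so m(A) = 2.88
Step 1: a_1 = 2.88*(1 - 1/2) = 1.44, m(A_1) = 1.44
Step 2: a_2 = 2.88*(1 - 1/3) = 1.92, m(A_2) = 1.92
Step 3: a_3 = 2.88*(1 - 1/4) = 2.16, m(A_3) = 2.16
Step 4: a_4 = 2.88*(1 - 1/5) = 2.304, m(A_4) = 2.304
Limit: m(A_n) -> m([0,2.88]) = 2.88


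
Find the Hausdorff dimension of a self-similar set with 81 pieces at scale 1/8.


For a self-similar set with N copies scaled by 1/r:
dim_H = log(N)/log(r) = log(81)/log(8)
= 4.394449/2.079442
= 2.113283


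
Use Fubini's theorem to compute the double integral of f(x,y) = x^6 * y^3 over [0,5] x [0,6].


By Fubini's theorem, the double integral factors as a product of single integrals:
Step 1: integral_0^5 x^6 dx = [x^7/7] from 0 to 5
     = 5^7/7 = 11160.714286
Step 2: integral_0^6 y^3 dy = [y^4/4] from 0 to 6
     = 6^4/4 = 324
Step 3: Double integral = 11160.714286 * 324 = 3.616071e+06


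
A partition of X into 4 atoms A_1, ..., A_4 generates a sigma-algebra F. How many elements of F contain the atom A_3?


Each element of F is a union of some subset S of the 4 atoms.
The element contains A_3 iff A_3 is in S.
So we count subsets S of {A_1,...,A_4} with A_3 in S: choose freely among the other 3 atoms.
Count = 2^(4-1) = 2^3 = 8.


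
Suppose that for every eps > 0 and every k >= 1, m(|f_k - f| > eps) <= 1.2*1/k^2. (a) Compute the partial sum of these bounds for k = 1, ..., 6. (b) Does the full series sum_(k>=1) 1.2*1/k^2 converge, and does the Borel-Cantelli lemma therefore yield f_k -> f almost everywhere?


Step 1: List the terms 1.2*1/k^2 for k = 1 to 6:
  k=1: 1.2
  k=2: 0.3
  k=3: 0.133333
  k=4: 0.075
  k=5: 0.048
  k=6: 0.033333
Step 2: Partial sum = 1.2 + 0.3 + 0.133333 + 0.075 + 0.048 + 0.033333
     = 1.789667
Step 3: The full series sum_(k>=1) 1.2*1/k^2 converges (p-series with p = 2 > 1; a constant multiple of a convergent series converges).
Step 4: Fix eps > 0. Since sum_k m(|f_k - f| > eps) < infinity, the Borel-Cantelli lemma gives
        m(limsup_k {|f_k - f| > eps}) = 0, i.e. for a.e. x, |f_k(x) - f(x)| <= eps for all large k.
        Applying this with eps = 1/j for j = 1, 2, ... and intersecting the countably many full-measure sets,
        for a.e. x we get limsup_k |f_k(x) - f(x)| <= 1/j for every j, hence f_k -> f almost everywhere.
Conclusion: series converges; Borel-Cantelli yields f_k -> f a.e.


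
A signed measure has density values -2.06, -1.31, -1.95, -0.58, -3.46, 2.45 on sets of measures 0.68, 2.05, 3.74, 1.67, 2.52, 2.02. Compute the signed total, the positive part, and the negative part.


Step 1: Compute signed measure on each set:
  Set 1: -2.06 * 0.68 = -1.4008
  Set 2: -1.31 * 2.05 = -2.6855
  Set 3: -1.95 * 3.74 = -7.293
  Set 4: -0.58 * 1.67 = -0.9686
  Set 5: -3.46 * 2.52 = -8.7192
  Set 6: 2.45 * 2.02 = 4.949
Step 2: Total signed measure = (-1.4008) + (-2.6855) + (-7.293) + (-0.9686) + (-8.7192) + (4.949)
     = -16.1181
Step 3: Positive part mu+(X) = sum of positive contributions = 4.949
Step 4: Negative part mu-(X) = |sum of negative contributions| = 21.0671


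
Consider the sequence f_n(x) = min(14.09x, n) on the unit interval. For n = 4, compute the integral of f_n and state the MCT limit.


f(x) = 14.09x on [0,1]; f_n(x) = min(14.09x, n). At n = 4:
Step 1: f(x) reaches 4 at x = 4/14.09 = 0.283889
Step 2: integral(f_4) = integral(14.09x, 0, 0.283889) + integral(4, 0.283889, 1)
       = 14.09*0.283889^2/2 + 4*(1 - 0.283889)
       = 0.567779 + 2.864443
       = 3.432221
Step 3: As n -> infinity, f_n increases to f, so by MCT integral(f_n) -> integral(f) = 14.09/2 = 7.045.
Convergence: integral(f_4) = 3.432221 -> 7.045 as n -> infinity


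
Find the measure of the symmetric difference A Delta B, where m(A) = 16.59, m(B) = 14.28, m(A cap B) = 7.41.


m(A Delta B) = m(A) + m(B) - 2*m(A n B)
= 16.59 + 14.28 - 2*7.41
= 16.59 + 14.28 - 14.82
= 16.05


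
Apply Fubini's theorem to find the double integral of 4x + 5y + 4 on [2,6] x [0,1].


By Fubini, integrate in x first, then y.
Step 1: Fix y, integrate over x in [2,6]:
  integral(4x + 5y + 4, x=2..6)
  = 4*(6^2 - 2^2)/2 + (5y + 4)*(6 - 2)
  = 64 + (5y + 4)*4
  = 64 + 20y + 16
  = 80 + 20y
Step 2: Integrate over y in [0,1]:
  integral(80 + 20y, y=0..1)
  = 80*1 + 20*(1^2 - 0^2)/2
  = 80 + 10
  = 90


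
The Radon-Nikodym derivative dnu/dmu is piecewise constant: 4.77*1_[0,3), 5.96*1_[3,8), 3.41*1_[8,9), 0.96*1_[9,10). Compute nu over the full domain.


Integrate each piece of the Radon-Nikodym derivative:
Step 1: integral_0^3 4.77 dx = 4.77*(3-0) = 4.77*3 = 14.31
Step 2: integral_3^8 5.96 dx = 5.96*(8-3) = 5.96*5 = 29.8
Step 3: integral_8^9 3.41 dx = 3.41*(9-8) = 3.41*1 = 3.41
Step 4: integral_9^10 0.96 dx = 0.96*(10-9) = 0.96*1 = 0.96
Total: 14.31 + 29.8 + 3.41 + 0.96 = 48.48


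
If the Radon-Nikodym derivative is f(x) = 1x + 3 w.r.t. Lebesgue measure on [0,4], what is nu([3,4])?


nu(A) = integral_A (dnu/dmu) dmu = integral_3^4 (1x + 3) dx
Step 1: Antiderivative F(x) = (1/2)x^2 + 3x
Step 2: F(4) = (1/2)*4^2 + 3*4 = 8 + 12 = 20
Step 3: F(3) = (1/2)*3^2 + 3*3 = 4.5 + 9 = 13.5
Step 4: nu([3,4]) = F(4) - F(3) = 20 - 13.5 = 6.5


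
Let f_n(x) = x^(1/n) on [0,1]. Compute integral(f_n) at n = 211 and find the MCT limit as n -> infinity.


At n = 211: f_211(x) = x^(1/211).
Step 1: integral(x^(1/211), 0, 1) = [x^(1/211+1) / (1/211+1)] from 0 to 1
     = 1 / (1/211 + 1) = 1 / ((211+1)/211) = 211/(211+1)
     = 211/212 = 0.995283
Step 2: As n -> infinity, f_n(x) = x^(1/n) -> 1 for x in (0,1], and f_n is increasing in n.
By MCT, lim_n integral(f_n) = integral(lim_n f_n) = integral(1, 0, 1) = 1.
Step 3: Verify convergence: 211/212 = 0.995283 -> 1


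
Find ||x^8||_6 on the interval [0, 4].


Step 1: ||f||_6 = (integral_0^4 |x^8|^6 dx)^(1/6)
     = (integral_0^4 x^48 dx)^(1/6)
Step 2: integral_0^4 x^48 dx = [x^49/(49)] from 0 to 4 = 4^49/49
     = 316912650057057350374175801344/49 = 6.467605e+27
Step 3: ||f||_6 = (6.467605e+27)^(1/6) = 43164.221834


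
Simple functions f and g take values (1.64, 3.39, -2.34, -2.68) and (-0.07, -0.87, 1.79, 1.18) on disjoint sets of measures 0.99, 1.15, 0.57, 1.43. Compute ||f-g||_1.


Step 1: Compute differences f_i - g_i:
  1.64 - -0.07 = 1.71
  3.39 - -0.87 = 4.26
  -2.34 - 1.79 = -4.13
  -2.68 - 1.18 = -3.86
Step 2: Compute |diff|^1 * measure for each set:
  |1.71|^1 * 0.99 = 1.71 * 0.99 = 1.6929
  |4.26|^1 * 1.15 = 4.26 * 1.15 = 4.899
  |-4.13|^1 * 0.57 = 4.13 * 0.57 = 2.3541
  |-3.86|^1 * 1.43 = 3.86 * 1.43 = 5.5198
Step 3: Sum = 14.4658
Step 4: ||f-g||_1 = (14.4658)^(1/1) = 14.4658


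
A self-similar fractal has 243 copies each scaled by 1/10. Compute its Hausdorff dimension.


For a self-similar set with N copies scaled by 1/r:
dim_H = log(N)/log(r) = log(243)/log(10)
= 5.493061/2.302585
= 2.385606


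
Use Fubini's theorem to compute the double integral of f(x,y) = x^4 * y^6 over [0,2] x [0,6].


By Fubini's theorem, the double integral factors as a product of single integrals:
Step 1: integral_0^2 x^4 dx = [x^5/5] from 0 to 2
     = 2^5/5 = 6.4
Step 2: integral_0^6 y^6 dy = [y^7/7] from 0 to 6
     = 6^7/7 = 39990.857143
Step 3: Double integral = 6.4 * 39990.857143 = 255941.485714


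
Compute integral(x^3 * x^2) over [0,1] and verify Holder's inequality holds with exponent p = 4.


Step 1: Exact integral of f*g = integral(x^5, 0, 1) = 1/6
     = 0.166667
Step 2: Holder bound with p=4, q=1.333333:
  ||f||_p = (integral x^12 dx)^(1/4) = (1/13)^(1/4) = 0.52664
  ||g||_q = (integral x^2.666667 dx)^(1/1.333333) = (1/3.666667)^(1/1.333333) = 0.377395
Step 3: Holder bound = ||f||_p * ||g||_q = 0.52664 * 0.377395 = 0.198752
Verification: 0.166667 <= 0.198752 (Holder holds)


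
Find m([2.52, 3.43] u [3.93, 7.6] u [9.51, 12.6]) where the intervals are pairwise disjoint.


For pairwise disjoint intervals, m(union) = sum of lengths.
= (3.43 - 2.52) + (7.6 - 3.93) + (12.6 - 9.51)
= 0.91 + 3.67 + 3.09
= 7.67


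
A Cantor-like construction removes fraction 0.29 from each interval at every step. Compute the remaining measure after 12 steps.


Step 1: At each step, fraction remaining = 1 - 0.29 = 0.71
Step 2: After 12 steps, measure = (0.71)^12
Result = 0.01641


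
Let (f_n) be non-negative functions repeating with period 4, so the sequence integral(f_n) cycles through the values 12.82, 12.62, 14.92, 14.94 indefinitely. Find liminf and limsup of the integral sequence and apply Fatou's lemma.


The sequence (integral(f_n)) is periodic with period 4, repeating the values 12.82, 12.62, 14.92, 14.94 indefinitely.
Step 1: For a periodic sequence, every tail (a_m, a_(m+1), ...) contains all 4 period values infinitely often.
Step 2: Hence inf of every tail = min of the period values = min(12.82, 12.62, 14.92, 14.94) = 12.62.
        liminf_n integral(f_n) = sup over m of (inf of tail from m) = 12.62.
Step 3: Similarly sup of every tail = max of the period values = 14.94.
        limsup_n integral(f_n) = 14.94.
Step 4: Fatou's lemma: integral(liminf_n f_n) <= liminf_n integral(f_n) = 12.62.
        So the integral of the pointwise liminf is at most 12.62.


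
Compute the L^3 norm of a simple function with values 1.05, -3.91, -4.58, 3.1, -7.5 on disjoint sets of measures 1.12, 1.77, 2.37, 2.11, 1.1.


Step 1: Compute |f_i|^3 for each value:
  |1.05|^3 = 1.157625
  |-3.91|^3 = 59.776471
  |-4.58|^3 = 96.071912
  |3.1|^3 = 29.791
  |-7.5|^3 = 421.875
Step 2: Multiply by measures and sum:
  1.157625 * 1.12 = 1.29654
  59.776471 * 1.77 = 105.804354
  96.071912 * 2.37 = 227.690431
  29.791 * 2.11 = 62.85901
  421.875 * 1.1 = 464.0625
Sum = 1.29654 + 105.804354 + 227.690431 + 62.85901 + 464.0625 = 861.712835
Step 3: Take the p-th root:
||f||_3 = (861.712835)^(1/3) = 9.515995


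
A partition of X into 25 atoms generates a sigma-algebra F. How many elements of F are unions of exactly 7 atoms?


Each element of F is a union of some subset of the 25 atoms.
Elements that are unions of exactly 7 atoms correspond to 7-element subsets of the 25 atoms.
Count = C(25, 7) = 25! / (7! * 18!) = 480700.


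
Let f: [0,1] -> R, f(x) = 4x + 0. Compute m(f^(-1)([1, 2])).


f^(-1)([1, 2]) = {x : 1 <= 4x + 0 <= 2}
Solving: (1 - 0)/4 <= x <= (2 - 0)/4
= [0.25, 0.5]
Intersecting with [0,1]: [0.25, 0.5]
Measure = 0.5 - 0.25 = 0.25


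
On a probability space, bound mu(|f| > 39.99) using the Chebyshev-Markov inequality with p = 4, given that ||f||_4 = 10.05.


Chebyshev/Markov inequality: mu(|f| > eps) <= (||f||_p / eps)^p
Step 1: ||f||_4 / eps = 10.05 / 39.99 = 0.251313
Step 2: Raise to power p = 4:
  (0.251313)^4 = 0.003989
Step 3: Therefore mu(|f| > 39.99) <= 0.003989


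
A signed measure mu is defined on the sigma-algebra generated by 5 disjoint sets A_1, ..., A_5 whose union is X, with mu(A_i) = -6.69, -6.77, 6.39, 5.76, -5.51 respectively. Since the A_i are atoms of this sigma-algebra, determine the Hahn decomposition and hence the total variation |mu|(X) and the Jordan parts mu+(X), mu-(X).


Step 1: Every measurable set is a union of atoms (the cells / points), so a Hahn decomposition is
  obtained by grouping atoms by sign: P = union of atoms with mu > 0, N = union of the remaining atoms.
  Atoms in P (indices): 3, 4;  atoms in N (indices): 1, 2, 5
  Positive values: 6.39, 5.76
  Negative values: -6.69, -6.77, -5.51
Step 2: mu+(X) = mu(P) = sum of positive atom values = 12.15
Step 3: mu-(X) = -mu(N) = sum of |negative atom values| = 18.97
Step 4: |mu|(X) = mu+(X) + mu-(X) = 12.15 + 18.97 = 31.12


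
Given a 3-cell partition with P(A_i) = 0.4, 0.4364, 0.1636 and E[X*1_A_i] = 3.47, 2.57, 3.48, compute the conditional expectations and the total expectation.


For each cell A_i: E[X|A_i] = E[X*1_A_i] / P(A_i)
Step 1: E[X|A_1] = 3.47 / 0.4 = 8.675
Step 2: E[X|A_2] = 2.57 / 0.4364 = 5.889093
Step 3: E[X|A_3] = 3.48 / 0.1636 = 21.271394
Verification: E[X] = sum E[X*1_A_i] = 3.47 + 2.57 + 3.48 = 9.52


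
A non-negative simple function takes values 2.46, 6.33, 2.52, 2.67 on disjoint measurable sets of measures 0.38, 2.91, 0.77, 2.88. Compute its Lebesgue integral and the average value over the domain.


Step 1: Integral = sum(value_i * measure_i)
= 2.46*0.38 + 6.33*2.91 + 2.52*0.77 + 2.67*2.88
= 0.9348 + 18.4203 + 1.9404 + 7.6896
= 28.9851
Step 2: Total measure of domain = 0.38 + 2.91 + 0.77 + 2.88 = 6.94
Step 3: Average value = 28.9851 / 6.94 = 4.176527


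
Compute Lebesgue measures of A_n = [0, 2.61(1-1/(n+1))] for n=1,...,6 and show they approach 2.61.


By continuity of measure from below: if A_n increases to A, then m(A_n) -> m(A).
Here A = [0, 2.61], so m(A) = 2.61
Step 1: a_1 = 2.61*(1 - 1/2) = 1.305, m(A_1) = 1.305
Step 2: a_2 = 2.61*(1 - 1/3) = 1.74, m(A_2) = 1.74
Step 3: a_3 = 2.61*(1 - 1/4) = 1.9575, m(A_3) = 1.9575
Step 4: a_4 = 2.61*(1 - 1/5) = 2.088, m(A_4) = 2.088
Step 5: a_5 = 2.61*(1 - 1/6) = 2.175, m(A_5) = 2.175
Step 6: a_6 = 2.61*(1 - 1/7) = 2.2371, m(A_6) = 2.2371
Limit: m(A_n) -> m([0,2.61]) = 2.61


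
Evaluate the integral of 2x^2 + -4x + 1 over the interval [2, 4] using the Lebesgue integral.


The Lebesgue integral of a Riemann-integrable function agrees with the Riemann integral.
Antiderivative F(x) = (2/3)x^3 + (-4/2)x^2 + 1x
F(4) = (2/3)*4^3 + (-4/2)*4^2 + 1*4
     = (2/3)*64 + (-4/2)*16 + 1*4
     = 42.666667 + -32 + 4
     = 14.666667
F(2) = -0.666667
Integral = F(4) - F(2) = 14.666667 - -0.666667 = 15.333333


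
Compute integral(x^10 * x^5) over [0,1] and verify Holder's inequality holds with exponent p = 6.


Step 1: Exact integral of f*g = integral(x^15, 0, 1) = 1/16
     = 0.0625
Step 2: Holder bound with p=6, q=1.2:
  ||f||_p = (integral x^60 dx)^(1/6) = (1/61)^(1/6) = 0.504017
  ||g||_q = (integral x^6 dx)^(1/1.2) = (1/7)^(1/1.2) = 0.197584
Step 3: Holder bound = ||f||_p * ||g||_q = 0.504017 * 0.197584 = 0.099586
Verification: 0.0625 <= 0.099586 (Holder holds)


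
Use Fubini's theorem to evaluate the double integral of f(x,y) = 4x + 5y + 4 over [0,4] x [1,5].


By Fubini, integrate in x first, then y.
Step 1: Fix y, integrate over x in [0,4]:
  integral(4x + 5y + 4, x=0..4)
  = 4*(4^2 - 0^2)/2 + (5y + 4)*(4 - 0)
  = 32 + (5y + 4)*4
  = 32 + 20y + 16
  = 48 + 20y
Step 2: Integrate over y in [1,5]:
  integral(48 + 20y, y=1..5)
  = 48*4 + 20*(5^2 - 1^2)/2
  = 192 + 240
  = 432


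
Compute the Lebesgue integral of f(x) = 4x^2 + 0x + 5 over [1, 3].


The Lebesgue integral of a Riemann-integrable function agrees with the Riemann integral.
Antiderivative F(x) = (4/3)x^3 + (0/2)x^2 + 5x
F(3) = (4/3)*3^3 + (0/2)*3^2 + 5*3
     = (4/3)*27 + (0/2)*9 + 5*3
     = 36 + 0.0 + 15
     = 51
F(1) = 6.333333
Integral = F(3) - F(1) = 51 - 6.333333 = 44.666667


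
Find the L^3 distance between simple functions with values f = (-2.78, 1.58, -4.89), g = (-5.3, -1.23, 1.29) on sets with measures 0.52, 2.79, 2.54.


Step 1: Compute differences f_i - g_i:
  -2.78 - -5.3 = 2.52
  1.58 - -1.23 = 2.81
  -4.89 - 1.29 = -6.18
Step 2: Compute |diff|^3 * measure for each set:
  |2.52|^3 * 0.52 = 16.003008 * 0.52 = 8.321564
  |2.81|^3 * 2.79 = 22.188041 * 2.79 = 61.904634
  |-6.18|^3 * 2.54 = 236.029032 * 2.54 = 599.513741
Step 3: Sum = 669.73994
Step 4: ||f-g||_3 = (669.73994)^(1/3) = 8.749208


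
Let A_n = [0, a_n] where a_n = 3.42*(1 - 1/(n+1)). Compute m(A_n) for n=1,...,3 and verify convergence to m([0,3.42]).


By continuity of measure from below: if A_n increases to A, then m(A_n) -> m(A).
Here A = [0, 3.42], so m(A) = 3.42
Step 1: a_1 = 3.42*(1 - 1/2) = 1.71, m(A_1) = 1.71
Step 2: a_2 = 3.42*(1 - 1/3) = 2.28, m(A_2) = 2.28
Step 3: a_3 = 3.42*(1 - 1/4) = 2.565, m(A_3) = 2.565
Limit: m(A_n) -> m([0,3.42]) = 3.42


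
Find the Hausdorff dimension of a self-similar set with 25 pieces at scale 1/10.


For a self-similar set with N copies scaled by 1/r:
dim_H = log(N)/log(r) = log(25)/log(10)
= 3.218876/2.302585
= 1.39794


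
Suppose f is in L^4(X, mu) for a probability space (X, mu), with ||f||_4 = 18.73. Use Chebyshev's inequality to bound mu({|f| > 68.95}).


Chebyshev/Markov inequality: mu(|f| > eps) <= (||f||_p / eps)^p
Step 1: ||f||_4 / eps = 18.73 / 68.95 = 0.271646
Step 2: Raise to power p = 4:
  (0.271646)^4 = 0.005445
Step 3: Therefore mu(|f| > 68.95) <= 0.005445


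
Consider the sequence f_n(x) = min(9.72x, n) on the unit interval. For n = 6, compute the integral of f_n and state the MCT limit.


f(x) = 9.72x on [0,1]; f_n(x) = min(9.72x, n). At n = 6:
Step 1: f(x) reaches 6 at x = 6/9.72 = 0.617284
Step 2: integral(f_6) = integral(9.72x, 0, 0.617284) + integral(6, 0.617284, 1)
       = 9.72*0.617284^2/2 + 6*(1 - 0.617284)
       = 1.851852 + 2.296296
       = 4.148148
Step 3: As n -> infinity, f_n increases to f, so by MCT integral(f_n) -> integral(f) = 9.72/2 = 4.86.
Convergence: integral(f_6) = 4.148148 -> 4.86 as n -> infinity


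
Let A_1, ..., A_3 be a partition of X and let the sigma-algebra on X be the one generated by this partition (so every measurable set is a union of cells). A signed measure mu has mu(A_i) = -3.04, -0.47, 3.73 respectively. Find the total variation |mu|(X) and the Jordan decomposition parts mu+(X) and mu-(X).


Step 1: Every measurable set is a union of atoms (the cells / points), so a Hahn decomposition is
  obtained by grouping atoms by sign: P = union of atoms with mu > 0, N = union of the remaining atoms.
  Atoms in P (indices): 3;  atoms in N (indices): 1, 2
  Positive values: 3.73
  Negative values: -3.04, -0.47
Step 2: mu+(X) = mu(P) = sum of positive atom values = 3.73
Step 3: mu-(X) = -mu(N) = sum of |negative atom values| = 3.51
Step 4: |mu|(X) = mu+(X) + mu-(X) = 3.73 + 3.51 = 7.24


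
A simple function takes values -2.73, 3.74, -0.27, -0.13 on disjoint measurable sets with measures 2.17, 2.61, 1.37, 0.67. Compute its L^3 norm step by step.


Step 1: Compute |f_i|^3 for each value:
  |-2.73|^3 = 20.346417
  |3.74|^3 = 52.313624
  |-0.27|^3 = 0.019683
  |-0.13|^3 = 0.002197
Step 2: Multiply by measures and sum:
  20.346417 * 2.17 = 44.151725
  52.313624 * 2.61 = 136.538559
  0.019683 * 1.37 = 0.026966
  0.002197 * 0.67 = 0.001472
Sum = 44.151725 + 136.538559 + 0.026966 + 0.001472 = 180.718721
Step 3: Take the p-th root:
||f||_3 = (180.718721)^(1/3) = 5.653721
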